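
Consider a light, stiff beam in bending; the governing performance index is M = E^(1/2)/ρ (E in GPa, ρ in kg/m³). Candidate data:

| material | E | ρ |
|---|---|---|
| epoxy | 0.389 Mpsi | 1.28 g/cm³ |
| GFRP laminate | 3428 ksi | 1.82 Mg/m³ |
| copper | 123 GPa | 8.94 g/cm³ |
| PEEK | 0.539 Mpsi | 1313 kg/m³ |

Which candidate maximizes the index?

GFRP laminate

Putting every candidate on a common basis:
  epoxy: E = 2.682 GPa, ρ = 1280 kg/m³
  GFRP laminate: E = 23.64 GPa, ρ = 1820 kg/m³
  copper: E = 123.0 GPa, ρ = 8940 kg/m³
  PEEK: E = 3.716 GPa, ρ = 1313 kg/m³
  GFRP laminate: M = 2.67×10⁻³
  PEEK: M = 1.47×10⁻³
  epoxy: M = 1.28×10⁻³
  copper: M = 1.24×10⁻³
Highest index: GFRP laminate.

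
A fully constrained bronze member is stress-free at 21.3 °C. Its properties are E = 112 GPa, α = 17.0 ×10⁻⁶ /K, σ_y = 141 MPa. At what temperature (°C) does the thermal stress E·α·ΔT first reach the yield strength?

95.4 °C

E·α·ΔT = 141.0 MPa ⇒ ΔT = 141.0 / (112.0×10³ × 17.0×10⁻⁶) = 74.05 K.
T = 21.3 + 74.05 = 95.35 °C.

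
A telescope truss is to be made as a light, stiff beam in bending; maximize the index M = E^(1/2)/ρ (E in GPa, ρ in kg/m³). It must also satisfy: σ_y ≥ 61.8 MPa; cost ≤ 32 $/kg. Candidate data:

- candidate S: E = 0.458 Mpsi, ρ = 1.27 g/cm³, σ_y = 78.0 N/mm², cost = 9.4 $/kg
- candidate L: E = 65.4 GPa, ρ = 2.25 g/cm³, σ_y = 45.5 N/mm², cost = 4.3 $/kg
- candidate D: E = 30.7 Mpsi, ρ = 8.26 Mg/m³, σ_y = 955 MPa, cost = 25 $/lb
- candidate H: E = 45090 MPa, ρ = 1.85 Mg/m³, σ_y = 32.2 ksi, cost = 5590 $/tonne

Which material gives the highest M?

candidate H

Screen on constraints: σ_y ≥ 61.8 MPa; cost ≤ 32 $/kg. Survivors: candidate S, candidate H.
After converting to SI:
  candidate S: E = 3.158 GPa, ρ = 1270 kg/m³
  candidate H: E = 45.09 GPa, ρ = 1850 kg/m³
  candidate H: M = 3.63×10⁻³
  candidate S: M = 1.40×10⁻³
Candidate H ranks first.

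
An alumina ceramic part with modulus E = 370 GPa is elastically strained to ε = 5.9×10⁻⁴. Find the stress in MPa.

σ = E·ε = 370000 MPa × 5.9×10⁻⁴ = 218 MPa.

218 MPa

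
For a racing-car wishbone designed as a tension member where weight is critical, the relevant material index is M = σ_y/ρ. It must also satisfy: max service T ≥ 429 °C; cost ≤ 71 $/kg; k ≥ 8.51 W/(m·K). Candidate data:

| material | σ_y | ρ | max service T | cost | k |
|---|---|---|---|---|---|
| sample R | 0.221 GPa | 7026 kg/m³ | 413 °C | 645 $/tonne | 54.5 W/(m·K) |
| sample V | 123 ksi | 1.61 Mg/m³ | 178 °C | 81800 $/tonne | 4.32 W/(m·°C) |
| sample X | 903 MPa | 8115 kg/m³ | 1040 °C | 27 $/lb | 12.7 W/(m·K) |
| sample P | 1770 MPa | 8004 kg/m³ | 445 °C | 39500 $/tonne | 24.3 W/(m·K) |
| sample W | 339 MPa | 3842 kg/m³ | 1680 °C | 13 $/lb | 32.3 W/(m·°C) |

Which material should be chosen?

sample P

Screen on constraints: max service T ≥ 429 °C; cost ≤ 71 $/kg; k ≥ 8.51 W/(m·K). Survivors: sample X, sample P, sample W.
Normalizing units and computing the index:
  sample X: σ_y = 903.0 MPa, ρ = 8115 kg/m³
  sample P: σ_y = 1770 MPa, ρ = 8004 kg/m³
  sample W: σ_y = 339.0 MPa, ρ = 3842 kg/m³
  sample P: M = 221 kN·m/kg
  sample X: M = 111 kN·m/kg
  sample W: M = 88.2 kN·m/kg
The maximum is for sample P.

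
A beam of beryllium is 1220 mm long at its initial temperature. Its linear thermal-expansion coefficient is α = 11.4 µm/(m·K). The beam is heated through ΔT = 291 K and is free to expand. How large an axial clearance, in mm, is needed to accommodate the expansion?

4.05 mm

ΔL = α·L₀·ΔT = 11.4×10⁻⁶ × 1220 mm × 291.0 K = 4.05 mm.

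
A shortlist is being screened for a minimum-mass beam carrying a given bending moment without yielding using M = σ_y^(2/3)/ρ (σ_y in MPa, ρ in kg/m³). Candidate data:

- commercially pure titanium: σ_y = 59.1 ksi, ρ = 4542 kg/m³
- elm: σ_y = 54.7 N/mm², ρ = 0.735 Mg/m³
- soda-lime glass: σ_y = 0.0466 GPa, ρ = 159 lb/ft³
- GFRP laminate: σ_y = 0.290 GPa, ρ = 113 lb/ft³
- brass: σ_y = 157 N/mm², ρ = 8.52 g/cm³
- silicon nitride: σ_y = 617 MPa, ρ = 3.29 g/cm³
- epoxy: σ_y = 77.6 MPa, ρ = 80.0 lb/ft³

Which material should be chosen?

In SI units:
  commercially pure titanium: σ_y = 407.5 MPa, ρ = 4542 kg/m³
  elm: σ_y = 54.70 MPa, ρ = 735.0 kg/m³
  soda-lime glass: σ_y = 46.60 MPa, ρ = 2547 kg/m³
  GFRP laminate: σ_y = 290.0 MPa, ρ = 1810 kg/m³
  brass: σ_y = 157.0 MPa, ρ = 8520 kg/m³
  silicon nitride: σ_y = 617.0 MPa, ρ = 3290 kg/m³
  epoxy: σ_y = 77.60 MPa, ρ = 1281 kg/m³
  GFRP laminate: M = 24.2×10⁻³
  silicon nitride: M = 22.0×10⁻³
  elm: M = 19.6×10⁻³
  epoxy: M = 14.2×10⁻³
  commercially pure titanium: M = 12.1×10⁻³
  soda-lime glass: M = 5.08×10⁻³
  brass: M = 3.42×10⁻³
The maximum is for GFRP laminate.

GFRP laminate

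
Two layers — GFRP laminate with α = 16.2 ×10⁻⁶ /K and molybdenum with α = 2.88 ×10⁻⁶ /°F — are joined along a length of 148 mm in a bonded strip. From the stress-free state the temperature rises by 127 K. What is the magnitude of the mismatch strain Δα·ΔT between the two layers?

molybdenum: α = 2.88×10⁻⁶/°F × 9/5 = 5.18×10⁻⁶/K.
Δα = |16.2 − 5.18|×10⁻⁶/K = 11.0×10⁻⁶/K.
Mismatch strain = Δα·ΔT = 11.0×10⁻⁶ × 127.0 = 1.40×10⁻³.

1.40×10⁻³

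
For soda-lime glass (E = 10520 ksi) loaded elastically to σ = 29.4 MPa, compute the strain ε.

E = 10520 ksi = 72.53 GPa = 72530 MPa.
ε = σ/E = 29.4 / 72530 = 4.05×10⁻⁴.

4.05×10⁻⁴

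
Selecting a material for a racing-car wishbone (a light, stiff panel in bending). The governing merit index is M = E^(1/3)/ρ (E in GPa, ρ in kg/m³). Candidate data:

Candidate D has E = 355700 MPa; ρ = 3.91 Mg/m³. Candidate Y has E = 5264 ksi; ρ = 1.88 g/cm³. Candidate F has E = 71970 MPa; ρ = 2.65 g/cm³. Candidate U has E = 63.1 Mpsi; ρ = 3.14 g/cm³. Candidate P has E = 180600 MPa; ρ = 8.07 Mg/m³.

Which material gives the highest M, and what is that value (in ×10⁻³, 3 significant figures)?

Convert each candidate to consistent units, then evaluate M:
  candidate D: E = 355.7 GPa, ρ = 3910 kg/m³
  candidate Y: E = 36.29 GPa, ρ = 1880 kg/m³
  candidate F: E = 71.97 GPa, ρ = 2650 kg/m³
  candidate U: E = 435.1 GPa, ρ = 3140 kg/m³
  candidate P: E = 180.6 GPa, ρ = 8070 kg/m³
  candidate U: M = 2.41×10⁻³
  candidate D: M = 1.81×10⁻³
  candidate Y: M = 1.76×10⁻³
  candidate F: M = 1.57×10⁻³
  candidate P: M = 0.700×10⁻³
Candidate U ranks first.

candidate U, M = 2.41×10⁻³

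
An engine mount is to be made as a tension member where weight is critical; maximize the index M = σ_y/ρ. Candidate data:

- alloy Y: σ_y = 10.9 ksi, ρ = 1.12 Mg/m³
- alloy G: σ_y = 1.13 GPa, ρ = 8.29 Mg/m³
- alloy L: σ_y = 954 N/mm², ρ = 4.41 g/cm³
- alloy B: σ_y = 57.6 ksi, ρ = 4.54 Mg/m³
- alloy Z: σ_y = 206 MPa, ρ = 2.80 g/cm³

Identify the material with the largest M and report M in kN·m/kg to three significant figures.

In SI units:
  alloy Y: σ_y = 75.15 MPa, ρ = 1120 kg/m³
  alloy G: σ_y = 1130 MPa, ρ = 8290 kg/m³
  alloy L: σ_y = 954.0 MPa, ρ = 4410 kg/m³
  alloy B: σ_y = 397.1 MPa, ρ = 4540 kg/m³
  alloy Z: σ_y = 206.0 MPa, ρ = 2800 kg/m³
  alloy L: M = 216 kN·m/kg
  alloy G: M = 136 kN·m/kg
  alloy B: M = 87.5 kN·m/kg
  alloy Z: M = 73.6 kN·m/kg
  alloy Y: M = 67.1 kN·m/kg
The maximum is for alloy L.

alloy L, M = 216 kN·m/kg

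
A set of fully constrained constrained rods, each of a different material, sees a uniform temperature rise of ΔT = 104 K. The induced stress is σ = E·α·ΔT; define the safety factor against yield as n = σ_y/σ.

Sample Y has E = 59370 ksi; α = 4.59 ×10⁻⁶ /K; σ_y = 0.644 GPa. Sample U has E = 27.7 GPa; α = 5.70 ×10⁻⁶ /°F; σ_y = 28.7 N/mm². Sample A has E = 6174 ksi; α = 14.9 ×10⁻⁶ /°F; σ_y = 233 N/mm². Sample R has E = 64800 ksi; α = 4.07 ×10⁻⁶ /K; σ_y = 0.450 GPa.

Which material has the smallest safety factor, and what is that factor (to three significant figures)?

sample U, n = 0.971

In consistent units (E in GPa, α in ×10⁻⁶/K, σ_y in MPa):
  sample Y: E = 409.3, α = 4.59, σ_y = 644.0 → σ = 195 MPa, n = 3.30
  sample U: E = 27.70, α = 10.3, σ_y = 28.70 → σ = 29.6 MPa, n = 0.971
  sample A: E = 42.57, α = 26.8, σ_y = 233.0 → σ = 119 MPa, n = 1.96
  sample R: E = 446.8, α = 4.07, σ_y = 450.0 → σ = 189 MPa, n = 2.38
Smallest n: sample U with n = 0.971.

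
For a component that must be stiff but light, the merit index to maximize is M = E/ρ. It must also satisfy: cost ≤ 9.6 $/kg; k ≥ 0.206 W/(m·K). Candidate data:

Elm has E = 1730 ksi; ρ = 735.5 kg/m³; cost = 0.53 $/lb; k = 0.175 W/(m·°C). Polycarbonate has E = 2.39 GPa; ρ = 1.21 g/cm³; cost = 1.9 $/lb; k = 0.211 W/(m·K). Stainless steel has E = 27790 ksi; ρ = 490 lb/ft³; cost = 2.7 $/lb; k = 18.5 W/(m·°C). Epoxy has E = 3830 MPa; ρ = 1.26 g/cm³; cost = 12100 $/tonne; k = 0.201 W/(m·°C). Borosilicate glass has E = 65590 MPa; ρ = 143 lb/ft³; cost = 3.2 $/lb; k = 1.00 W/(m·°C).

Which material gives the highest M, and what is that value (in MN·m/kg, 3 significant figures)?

Screen on constraints: cost ≤ 9.6 $/kg; k ≥ 0.206 W/(m·K). Survivors: polycarbonate, stainless steel, borosilicate glass.
Putting every candidate on a common basis:
  polycarbonate: E = 2.390 GPa, ρ = 1210 kg/m³
  stainless steel: E = 191.6 GPa, ρ = 7849 kg/m³
  borosilicate glass: E = 65.59 GPa, ρ = 2291 kg/m³
  borosilicate glass: M = 28.6 MN·m/kg
  stainless steel: M = 24.4 MN·m/kg
  polycarbonate: M = 1.98 MN·m/kg
Borosilicate glass ranks first.

borosilicate glass, M = 28.6 MN·m/kg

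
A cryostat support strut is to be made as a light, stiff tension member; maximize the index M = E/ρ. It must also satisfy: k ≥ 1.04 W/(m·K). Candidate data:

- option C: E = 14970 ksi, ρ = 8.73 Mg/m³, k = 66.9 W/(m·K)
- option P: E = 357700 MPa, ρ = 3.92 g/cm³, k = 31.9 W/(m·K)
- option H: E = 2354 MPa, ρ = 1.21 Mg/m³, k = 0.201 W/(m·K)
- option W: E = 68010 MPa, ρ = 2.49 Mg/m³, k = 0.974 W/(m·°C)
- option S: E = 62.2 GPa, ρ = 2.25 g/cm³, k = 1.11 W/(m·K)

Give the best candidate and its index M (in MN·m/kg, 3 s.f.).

Screen on constraints: k ≥ 1.04 W/(m·K). Survivors: option C, option P, option S.
In SI units:
  option C: E = 103.2 GPa, ρ = 8730 kg/m³
  option P: E = 357.7 GPa, ρ = 3920 kg/m³
  option S: E = 62.20 GPa, ρ = 2250 kg/m³
  option P: M = 91.2 MN·m/kg
  option S: M = 27.6 MN·m/kg
  option C: M = 11.8 MN·m/kg
Highest index: option P.

option P, M = 91.2 MN·m/kg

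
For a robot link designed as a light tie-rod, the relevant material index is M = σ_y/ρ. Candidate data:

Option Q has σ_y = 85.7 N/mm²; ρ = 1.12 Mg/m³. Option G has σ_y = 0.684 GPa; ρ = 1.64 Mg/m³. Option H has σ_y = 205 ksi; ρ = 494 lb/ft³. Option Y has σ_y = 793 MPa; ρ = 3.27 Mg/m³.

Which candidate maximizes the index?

option G

After converting to SI:
  option Q: σ_y = 85.70 MPa, ρ = 1120 kg/m³
  option G: σ_y = 684.0 MPa, ρ = 1640 kg/m³
  option H: σ_y = 1413 MPa, ρ = 7913 kg/m³
  option Y: σ_y = 793.0 MPa, ρ = 3270 kg/m³
  option G: M = 417 kN·m/kg
  option Y: M = 243 kN·m/kg
  option H: M = 179 kN·m/kg
  option Q: M = 76.5 kN·m/kg
The maximum is for option G.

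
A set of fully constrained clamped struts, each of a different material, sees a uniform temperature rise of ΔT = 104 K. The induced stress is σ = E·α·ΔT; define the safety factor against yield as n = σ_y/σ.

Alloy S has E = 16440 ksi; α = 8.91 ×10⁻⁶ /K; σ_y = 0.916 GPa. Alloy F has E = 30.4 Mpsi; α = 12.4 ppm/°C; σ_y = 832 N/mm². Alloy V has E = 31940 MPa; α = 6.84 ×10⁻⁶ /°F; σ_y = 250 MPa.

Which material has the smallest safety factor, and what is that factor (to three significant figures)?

alloy F, n = 3.08

In consistent units (E in GPa, α in ×10⁻⁶/K, σ_y in MPa):
  alloy S: E = 113.3, α = 8.91, σ_y = 916.0 → σ = 105 MPa, n = 8.72
  alloy F: E = 209.6, α = 12.4, σ_y = 832.0 → σ = 270 MPa, n = 3.08
  alloy V: E = 31.94, α = 12.3, σ_y = 250.0 → σ = 40.9 MPa, n = 6.11
Smallest n: alloy F with n = 3.08.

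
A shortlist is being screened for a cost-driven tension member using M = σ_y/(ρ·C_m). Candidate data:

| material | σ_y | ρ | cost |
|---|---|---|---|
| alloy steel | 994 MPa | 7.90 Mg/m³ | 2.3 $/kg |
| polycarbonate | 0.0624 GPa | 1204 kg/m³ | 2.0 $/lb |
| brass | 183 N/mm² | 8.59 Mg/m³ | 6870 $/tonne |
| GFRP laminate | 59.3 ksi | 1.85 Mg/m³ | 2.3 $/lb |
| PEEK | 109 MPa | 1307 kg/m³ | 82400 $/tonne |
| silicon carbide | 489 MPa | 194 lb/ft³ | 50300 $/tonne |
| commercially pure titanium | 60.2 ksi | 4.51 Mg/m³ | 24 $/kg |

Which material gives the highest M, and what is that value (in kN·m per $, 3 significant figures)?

Convert each candidate to consistent units, then evaluate M:
  alloy steel: σ_y = 994.0 MPa, ρ = 7900 kg/m³, cost = 2.300 $/kg
  polycarbonate: σ_y = 62.40 MPa, ρ = 1204 kg/m³, cost = 4.409 $/kg
  brass: σ_y = 183.0 MPa, ρ = 8590 kg/m³, cost = 6.870 $/kg
  GFRP laminate: σ_y = 408.9 MPa, ρ = 1850 kg/m³, cost = 5.071 $/kg
  PEEK: σ_y = 109.0 MPa, ρ = 1307 kg/m³, cost = 82.40 $/kg
  silicon carbide: σ_y = 489.0 MPa, ρ = 3108 kg/m³, cost = 50.30 $/kg
  commercially pure titanium: σ_y = 415.1 MPa, ρ = 4510 kg/m³, cost = 24.00 $/kg
  alloy steel: M = 54.7 kN·m per $
  GFRP laminate: M = 43.6 kN·m per $
  polycarbonate: M = 11.8 kN·m per $
  commercially pure titanium: M = 3.83 kN·m per $
  silicon carbide: M = 3.13 kN·m per $
  brass: M = 3.10 kN·m per $
  PEEK: M = 1.01 kN·m per $
Alloy steel ranks first.

alloy steel, M = 54.7 kN·m per $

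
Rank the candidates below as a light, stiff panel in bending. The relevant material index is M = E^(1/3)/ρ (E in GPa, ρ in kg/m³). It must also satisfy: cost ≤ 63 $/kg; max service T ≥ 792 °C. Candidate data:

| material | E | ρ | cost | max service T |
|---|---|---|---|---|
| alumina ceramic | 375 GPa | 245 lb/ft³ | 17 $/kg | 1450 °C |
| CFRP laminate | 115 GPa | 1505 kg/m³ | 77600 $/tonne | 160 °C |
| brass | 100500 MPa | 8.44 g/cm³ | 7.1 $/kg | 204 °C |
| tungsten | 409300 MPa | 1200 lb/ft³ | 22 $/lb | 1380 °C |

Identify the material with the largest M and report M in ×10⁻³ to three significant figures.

Screen on constraints: cost ≤ 63 $/kg; max service T ≥ 792 °C. Survivors: alumina ceramic, tungsten.
Putting every candidate on a common basis:
  alumina ceramic: E = 375.0 GPa, ρ = 3925 kg/m³
  tungsten: E = 409.3 GPa, ρ = 19220 kg/m³
  alumina ceramic: M = 1.84×10⁻³
  tungsten: M = 0.386×10⁻³
Alumina ceramic ranks first.

alumina ceramic, M = 1.84×10⁻³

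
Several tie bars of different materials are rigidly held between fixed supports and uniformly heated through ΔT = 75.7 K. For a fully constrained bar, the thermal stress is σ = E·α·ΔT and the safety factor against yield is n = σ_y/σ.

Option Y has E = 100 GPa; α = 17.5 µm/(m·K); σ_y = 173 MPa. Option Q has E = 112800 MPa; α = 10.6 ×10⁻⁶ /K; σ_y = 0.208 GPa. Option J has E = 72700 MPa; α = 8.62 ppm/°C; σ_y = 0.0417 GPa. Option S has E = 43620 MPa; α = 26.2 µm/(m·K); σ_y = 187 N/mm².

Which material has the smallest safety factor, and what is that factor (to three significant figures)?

option J, n = 0.879

In consistent units (E in GPa, α in ×10⁻⁶/K, σ_y in MPa):
  option Y: E = 100.0, α = 17.5, σ_y = 173.0 → σ = 132 MPa, n = 1.31
  option Q: E = 112.8, α = 10.6, σ_y = 208.0 → σ = 90.5 MPa, n = 2.30
  option J: E = 72.70, α = 8.62, σ_y = 41.70 → σ = 47.4 MPa, n = 0.879
  option S: E = 43.62, α = 26.2, σ_y = 187.0 → σ = 86.5 MPa, n = 2.16
Smallest n: option J with n = 0.879.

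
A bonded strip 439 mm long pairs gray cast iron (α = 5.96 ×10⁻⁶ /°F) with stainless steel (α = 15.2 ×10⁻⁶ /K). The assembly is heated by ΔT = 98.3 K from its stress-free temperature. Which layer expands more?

stainless steel

gray cast iron: α = 5.96×10⁻⁶/°F × 9/5 = 10.7×10⁻⁶/K.
α(gray cast iron) = 10.7×10⁻⁶/K vs α(stainless steel) = 15.2×10⁻⁶/K.
Higher α expands more for the same ΔT: stainless steel.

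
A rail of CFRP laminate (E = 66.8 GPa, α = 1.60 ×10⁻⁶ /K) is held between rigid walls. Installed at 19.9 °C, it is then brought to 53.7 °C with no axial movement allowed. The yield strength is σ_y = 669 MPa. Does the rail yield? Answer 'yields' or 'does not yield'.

does not yield

ΔT = 33.80 K. Constrained thermal stress σ = E·α·ΔT = 66.80×10³ MPa × 1.60×10⁻⁶ × 33.80 = 3.61 MPa (compressive).
Compare to σ_y = 669 MPa: σ < σ_y, so it does not yield.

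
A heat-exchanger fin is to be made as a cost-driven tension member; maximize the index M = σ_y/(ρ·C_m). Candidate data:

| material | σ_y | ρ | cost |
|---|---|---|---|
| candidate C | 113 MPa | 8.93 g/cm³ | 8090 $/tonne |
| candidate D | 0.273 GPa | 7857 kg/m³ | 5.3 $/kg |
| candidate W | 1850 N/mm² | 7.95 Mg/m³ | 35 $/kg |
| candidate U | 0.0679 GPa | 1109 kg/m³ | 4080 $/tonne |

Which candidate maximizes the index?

candidate U

Convert each candidate to consistent units, then evaluate M:
  candidate C: σ_y = 113.0 MPa, ρ = 8930 kg/m³, cost = 8.090 $/kg
  candidate D: σ_y = 273.0 MPa, ρ = 7857 kg/m³, cost = 5.300 $/kg
  candidate W: σ_y = 1850 MPa, ρ = 7950 kg/m³, cost = 35.00 $/kg
  candidate U: σ_y = 67.90 MPa, ρ = 1109 kg/m³, cost = 4.080 $/kg
  candidate U: M = 15.0 kN·m per $
  candidate W: M = 6.65 kN·m per $
  candidate D: M = 6.56 kN·m per $
  candidate C: M = 1.56 kN·m per $
The maximum is for candidate U.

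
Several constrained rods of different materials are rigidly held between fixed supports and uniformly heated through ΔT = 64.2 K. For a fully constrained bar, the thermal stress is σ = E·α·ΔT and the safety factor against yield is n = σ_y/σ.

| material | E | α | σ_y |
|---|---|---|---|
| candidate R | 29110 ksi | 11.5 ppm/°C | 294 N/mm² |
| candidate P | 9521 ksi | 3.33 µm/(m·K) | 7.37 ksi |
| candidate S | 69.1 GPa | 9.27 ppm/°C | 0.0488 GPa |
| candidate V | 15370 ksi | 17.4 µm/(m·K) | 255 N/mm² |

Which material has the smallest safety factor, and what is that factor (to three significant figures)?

In consistent units (E in GPa, α in ×10⁻⁶/K, σ_y in MPa):
  candidate R: E = 200.7, α = 11.5, σ_y = 294.0 → σ = 148 MPa, n = 1.98
  candidate P: E = 65.65, α = 3.33, σ_y = 50.81 → σ = 14.0 MPa, n = 3.62
  candidate S: E = 69.10, α = 9.27, σ_y = 48.80 → σ = 41.1 MPa, n = 1.19
  candidate V: E = 106.0, α = 17.4, σ_y = 255.0 → σ = 118 MPa, n = 2.15
Candidate S has the lowest safety factor, n = 1.19.

candidate S, n = 1.19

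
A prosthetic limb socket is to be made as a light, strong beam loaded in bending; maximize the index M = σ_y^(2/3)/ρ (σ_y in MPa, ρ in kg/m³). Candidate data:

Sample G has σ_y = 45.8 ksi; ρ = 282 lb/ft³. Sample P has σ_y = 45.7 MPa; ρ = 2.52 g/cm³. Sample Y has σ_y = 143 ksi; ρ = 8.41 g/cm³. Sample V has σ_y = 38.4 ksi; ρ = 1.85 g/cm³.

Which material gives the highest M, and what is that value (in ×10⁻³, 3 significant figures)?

sample V, M = 22.3×10⁻³

After converting to SI:
  sample G: σ_y = 315.8 MPa, ρ = 4517 kg/m³
  sample P: σ_y = 45.70 MPa, ρ = 2520 kg/m³
  sample Y: σ_y = 986.0 MPa, ρ = 8410 kg/m³
  sample V: σ_y = 264.8 MPa, ρ = 1850 kg/m³
  sample V: M = 22.3×10⁻³
  sample Y: M = 11.8×10⁻³
  sample G: M = 10.3×10⁻³
  sample P: M = 5.07×10⁻³
Highest index: sample V.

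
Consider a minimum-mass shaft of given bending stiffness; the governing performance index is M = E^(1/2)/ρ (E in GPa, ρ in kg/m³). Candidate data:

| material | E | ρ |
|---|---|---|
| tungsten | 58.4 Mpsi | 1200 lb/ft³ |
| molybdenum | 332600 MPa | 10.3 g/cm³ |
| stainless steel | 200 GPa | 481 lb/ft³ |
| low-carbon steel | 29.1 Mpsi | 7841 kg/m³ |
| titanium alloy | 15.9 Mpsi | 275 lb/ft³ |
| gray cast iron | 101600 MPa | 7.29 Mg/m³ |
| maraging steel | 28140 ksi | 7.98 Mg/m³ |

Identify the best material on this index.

titanium alloy

After converting to SI:
  tungsten: E = 402.7 GPa, ρ = 19220 kg/m³
  molybdenum: E = 332.6 GPa, ρ = 10300 kg/m³
  stainless steel: E = 200.0 GPa, ρ = 7705 kg/m³
  low-carbon steel: E = 200.6 GPa, ρ = 7841 kg/m³
  titanium alloy: E = 109.6 GPa, ρ = 4405 kg/m³
  gray cast iron: E = 101.6 GPa, ρ = 7290 kg/m³
  maraging steel: E = 194.0 GPa, ρ = 7980 kg/m³
  titanium alloy: M = 2.38×10⁻³
  stainless steel: M = 1.84×10⁻³
  low-carbon steel: M = 1.81×10⁻³
  molybdenum: M = 1.77×10⁻³
  maraging steel: M = 1.75×10⁻³
  gray cast iron: M = 1.38×10⁻³
  tungsten: M = 1.04×10⁻³
The maximum is for titanium alloy.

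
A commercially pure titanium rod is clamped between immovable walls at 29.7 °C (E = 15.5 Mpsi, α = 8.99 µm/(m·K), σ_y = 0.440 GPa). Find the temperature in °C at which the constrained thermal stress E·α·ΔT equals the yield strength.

E = 15.5 Mpsi = 106.9 GPa.
σ_y = 0.440 GPa = 440.0 MPa.
E·α·ΔT = 440.0 MPa ⇒ ΔT = 440.0 / (106.9×10³ × 8.99×10⁻⁶) = 458.0 K.
T = 29.7 + 458.0 = 487.7 °C.

488 °C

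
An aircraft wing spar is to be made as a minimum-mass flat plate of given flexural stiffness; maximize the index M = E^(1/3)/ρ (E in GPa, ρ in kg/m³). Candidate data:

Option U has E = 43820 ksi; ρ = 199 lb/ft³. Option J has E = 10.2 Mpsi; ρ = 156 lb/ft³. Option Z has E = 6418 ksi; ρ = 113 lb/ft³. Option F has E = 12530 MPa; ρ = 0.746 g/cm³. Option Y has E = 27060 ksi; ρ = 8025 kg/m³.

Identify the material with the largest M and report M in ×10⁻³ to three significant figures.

option F, M = 3.11×10⁻³

After converting to SI:
  option U: E = 302.1 GPa, ρ = 3188 kg/m³
  option J: E = 70.33 GPa, ρ = 2499 kg/m³
  option Z: E = 44.25 GPa, ρ = 1810 kg/m³
  option F: E = 12.53 GPa, ρ = 746.0 kg/m³
  option Y: E = 186.6 GPa, ρ = 8025 kg/m³
  option F: M = 3.11×10⁻³
  option U: M = 2.11×10⁻³
  option Z: M = 1.95×10⁻³
  option J: M = 1.65×10⁻³
  option Y: M = 0.712×10⁻³
Option F ranks first.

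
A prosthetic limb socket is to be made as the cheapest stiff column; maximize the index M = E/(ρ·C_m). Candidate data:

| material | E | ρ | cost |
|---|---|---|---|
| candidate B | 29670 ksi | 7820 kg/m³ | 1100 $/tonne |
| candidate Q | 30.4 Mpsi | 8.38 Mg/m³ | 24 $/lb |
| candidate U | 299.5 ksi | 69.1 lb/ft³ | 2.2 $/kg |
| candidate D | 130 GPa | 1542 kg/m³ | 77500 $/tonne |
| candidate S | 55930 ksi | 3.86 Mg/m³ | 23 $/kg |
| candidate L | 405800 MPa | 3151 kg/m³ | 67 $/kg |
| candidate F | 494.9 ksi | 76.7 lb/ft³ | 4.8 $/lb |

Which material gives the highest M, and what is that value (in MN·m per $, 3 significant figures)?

Putting every candidate on a common basis:
  candidate B: E = 204.6 GPa, ρ = 7820 kg/m³, cost = 1.100 $/kg
  candidate Q: E = 209.6 GPa, ρ = 8380 kg/m³, cost = 52.91 $/kg
  candidate U: E = 2.065 GPa, ρ = 1107 kg/m³, cost = 2.200 $/kg
  candidate D: E = 130.0 GPa, ρ = 1542 kg/m³, cost = 77.50 $/kg
  candidate S: E = 385.6 GPa, ρ = 3860 kg/m³, cost = 23.00 $/kg
  candidate L: E = 405.8 GPa, ρ = 3151 kg/m³, cost = 67.00 $/kg
  candidate F: E = 3.412 GPa, ρ = 1229 kg/m³, cost = 10.58 $/kg
  candidate B: M = 23.8 MN·m per $
  candidate S: M = 4.34 MN·m per $
  candidate L: M = 1.92 MN·m per $
  candidate D: M = 1.09 MN·m per $
  candidate U: M = 0.848 MN·m per $
  candidate Q: M = 0.473 MN·m per $
  candidate F: M = 0.262 MN·m per $
Highest index: candidate B.

candidate B, M = 23.8 MN·m per $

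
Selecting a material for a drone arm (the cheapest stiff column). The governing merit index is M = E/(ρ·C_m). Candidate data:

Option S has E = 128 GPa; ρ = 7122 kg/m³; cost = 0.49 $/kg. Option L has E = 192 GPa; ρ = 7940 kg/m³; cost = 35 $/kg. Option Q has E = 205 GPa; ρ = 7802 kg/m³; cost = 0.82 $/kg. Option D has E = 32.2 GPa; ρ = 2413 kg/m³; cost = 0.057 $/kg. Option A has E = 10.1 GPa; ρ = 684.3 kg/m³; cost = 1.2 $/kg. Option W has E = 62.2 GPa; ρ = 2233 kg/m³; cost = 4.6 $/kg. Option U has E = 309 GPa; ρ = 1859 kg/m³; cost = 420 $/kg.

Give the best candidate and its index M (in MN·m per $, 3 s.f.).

Evaluate M for each candidate:
  option D: M = 234 MN·m per $
  option S: M = 36.7 MN·m per $
  option Q: M = 32.0 MN·m per $
  option A: M = 12.3 MN·m per $
  option W: M = 6.06 MN·m per $
  option L: M = 0.691 MN·m per $
  option U: M = 0.396 MN·m per $
Option D has the largest M.

option D, M = 234 MN·m per $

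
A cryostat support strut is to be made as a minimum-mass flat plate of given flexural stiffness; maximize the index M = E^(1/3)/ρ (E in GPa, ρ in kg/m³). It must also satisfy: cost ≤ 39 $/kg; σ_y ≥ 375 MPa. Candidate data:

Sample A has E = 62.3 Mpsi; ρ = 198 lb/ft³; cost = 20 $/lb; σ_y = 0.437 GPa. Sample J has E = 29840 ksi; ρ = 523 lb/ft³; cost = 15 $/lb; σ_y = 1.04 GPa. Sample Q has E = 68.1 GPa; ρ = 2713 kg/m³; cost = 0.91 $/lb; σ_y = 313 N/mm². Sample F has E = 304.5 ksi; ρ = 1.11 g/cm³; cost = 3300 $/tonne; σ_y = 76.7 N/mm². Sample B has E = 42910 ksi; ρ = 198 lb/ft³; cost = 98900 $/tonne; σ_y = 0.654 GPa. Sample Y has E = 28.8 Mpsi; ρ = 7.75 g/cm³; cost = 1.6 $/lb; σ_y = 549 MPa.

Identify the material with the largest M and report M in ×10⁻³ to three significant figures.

sample Y, M = 0.753×10⁻³

Screen on constraints: cost ≤ 39 $/kg; σ_y ≥ 375 MPa. Survivors: sample J, sample Y.
Normalizing units and computing the index:
  sample J: E = 205.7 GPa, ρ = 8378 kg/m³
  sample Y: E = 198.6 GPa, ρ = 7750 kg/m³
  sample Y: M = 0.753×10⁻³
  sample J: M = 0.705×10⁻³
Highest index: sample Y.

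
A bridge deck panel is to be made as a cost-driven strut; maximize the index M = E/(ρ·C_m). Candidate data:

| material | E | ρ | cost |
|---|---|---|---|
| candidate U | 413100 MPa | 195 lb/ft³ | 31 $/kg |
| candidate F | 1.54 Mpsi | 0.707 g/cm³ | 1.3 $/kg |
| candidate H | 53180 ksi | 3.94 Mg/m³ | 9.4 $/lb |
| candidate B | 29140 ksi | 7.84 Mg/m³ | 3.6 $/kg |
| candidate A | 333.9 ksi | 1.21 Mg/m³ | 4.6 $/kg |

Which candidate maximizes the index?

Convert each candidate to consistent units, then evaluate M:
  candidate U: E = 413.1 GPa, ρ = 3124 kg/m³, cost = 31.00 $/kg
  candidate F: E = 10.62 GPa, ρ = 707.0 kg/m³, cost = 1.300 $/kg
  candidate H: E = 366.7 GPa, ρ = 3940 kg/m³, cost = 20.72 $/kg
  candidate B: E = 200.9 GPa, ρ = 7840 kg/m³, cost = 3.600 $/kg
  candidate A: E = 2.302 GPa, ρ = 1210 kg/m³, cost = 4.600 $/kg
  candidate F: M = 11.6 MN·m per $
  candidate B: M = 7.12 MN·m per $
  candidate H: M = 4.49 MN·m per $
  candidate U: M = 4.27 MN·m per $
  candidate A: M = 0.414 MN·m per $
Candidate F has the largest M.

candidate F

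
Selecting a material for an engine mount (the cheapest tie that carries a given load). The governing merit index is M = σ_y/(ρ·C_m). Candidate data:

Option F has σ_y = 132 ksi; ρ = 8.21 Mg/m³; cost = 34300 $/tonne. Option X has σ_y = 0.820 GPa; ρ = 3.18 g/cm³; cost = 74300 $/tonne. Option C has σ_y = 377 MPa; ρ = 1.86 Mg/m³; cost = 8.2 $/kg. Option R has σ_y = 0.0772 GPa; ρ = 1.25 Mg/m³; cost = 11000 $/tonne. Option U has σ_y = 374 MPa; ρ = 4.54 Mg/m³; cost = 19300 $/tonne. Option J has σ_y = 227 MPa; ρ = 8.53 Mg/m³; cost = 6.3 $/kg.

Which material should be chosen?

In SI units:
  option F: σ_y = 910.1 MPa, ρ = 8210 kg/m³, cost = 34.30 $/kg
  option X: σ_y = 820.0 MPa, ρ = 3180 kg/m³, cost = 74.30 $/kg
  option C: σ_y = 377.0 MPa, ρ = 1860 kg/m³, cost = 8.200 $/kg
  option R: σ_y = 77.20 MPa, ρ = 1250 kg/m³, cost = 11.00 $/kg
  option U: σ_y = 374.0 MPa, ρ = 4540 kg/m³, cost = 19.30 $/kg
  option J: σ_y = 227.0 MPa, ρ = 8530 kg/m³, cost = 6.300 $/kg
  option C: M = 24.7 kN·m per $
  option R: M = 5.61 kN·m per $
  option U: M = 4.27 kN·m per $
  option J: M = 4.22 kN·m per $
  option X: M = 3.47 kN·m per $
  option F: M = 3.23 kN·m per $
The maximum is for option C.

option C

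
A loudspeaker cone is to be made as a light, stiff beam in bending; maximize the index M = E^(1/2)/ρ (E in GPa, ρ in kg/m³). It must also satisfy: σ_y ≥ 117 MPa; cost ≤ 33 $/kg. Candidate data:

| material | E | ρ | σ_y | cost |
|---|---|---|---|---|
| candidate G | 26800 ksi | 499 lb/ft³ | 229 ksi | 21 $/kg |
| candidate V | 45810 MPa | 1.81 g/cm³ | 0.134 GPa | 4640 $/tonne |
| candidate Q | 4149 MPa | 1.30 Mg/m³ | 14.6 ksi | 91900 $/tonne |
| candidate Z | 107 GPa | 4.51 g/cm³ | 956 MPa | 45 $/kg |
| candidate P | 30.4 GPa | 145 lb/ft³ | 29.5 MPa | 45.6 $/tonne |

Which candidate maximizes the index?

Screen on constraints: σ_y ≥ 117 MPa; cost ≤ 33 $/kg. Survivors: candidate G, candidate V.
Convert each candidate to consistent units, then evaluate M:
  candidate G: E = 184.8 GPa, ρ = 7993 kg/m³
  candidate V: E = 45.81 GPa, ρ = 1810 kg/m³
  candidate V: M = 3.74×10⁻³
  candidate G: M = 1.70×10⁻³
Highest index: candidate V.

candidate V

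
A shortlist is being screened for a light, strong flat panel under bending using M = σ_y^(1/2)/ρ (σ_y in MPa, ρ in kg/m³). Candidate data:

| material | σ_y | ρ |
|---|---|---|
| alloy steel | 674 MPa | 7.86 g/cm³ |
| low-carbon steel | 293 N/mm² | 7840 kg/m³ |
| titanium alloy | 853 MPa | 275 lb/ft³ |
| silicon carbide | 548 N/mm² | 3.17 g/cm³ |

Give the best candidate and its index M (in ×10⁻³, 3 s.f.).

In SI units:
  alloy steel: σ_y = 674.0 MPa, ρ = 7860 kg/m³
  low-carbon steel: σ_y = 293.0 MPa, ρ = 7840 kg/m³
  titanium alloy: σ_y = 853.0 MPa, ρ = 4405 kg/m³
  silicon carbide: σ_y = 548.0 MPa, ρ = 3170 kg/m³
  silicon carbide: M = 7.38×10⁻³
  titanium alloy: M = 6.63×10⁻³
  alloy steel: M = 3.30×10⁻³
  low-carbon steel: M = 2.18×10⁻³
The maximum is for silicon carbide.

silicon carbide, M = 7.38×10⁻³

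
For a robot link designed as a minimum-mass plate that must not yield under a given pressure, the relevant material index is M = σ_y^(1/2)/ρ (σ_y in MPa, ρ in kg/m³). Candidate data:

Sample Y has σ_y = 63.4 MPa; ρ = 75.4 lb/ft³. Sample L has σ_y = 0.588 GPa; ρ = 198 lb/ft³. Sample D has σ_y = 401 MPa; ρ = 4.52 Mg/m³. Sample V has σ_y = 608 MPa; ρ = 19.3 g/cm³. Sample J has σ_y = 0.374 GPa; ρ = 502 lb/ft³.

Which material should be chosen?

sample L

After converting to SI:
  sample Y: σ_y = 63.40 MPa, ρ = 1208 kg/m³
  sample L: σ_y = 588.0 MPa, ρ = 3172 kg/m³
  sample D: σ_y = 401.0 MPa, ρ = 4520 kg/m³
  sample V: σ_y = 608.0 MPa, ρ = 19300 kg/m³
  sample J: σ_y = 374.0 MPa, ρ = 8041 kg/m³
  sample L: M = 7.65×10⁻³
  sample Y: M = 6.59×10⁻³
  sample D: M = 4.43×10⁻³
  sample J: M = 2.40×10⁻³
  sample V: M = 1.28×10⁻³
Highest index: sample L.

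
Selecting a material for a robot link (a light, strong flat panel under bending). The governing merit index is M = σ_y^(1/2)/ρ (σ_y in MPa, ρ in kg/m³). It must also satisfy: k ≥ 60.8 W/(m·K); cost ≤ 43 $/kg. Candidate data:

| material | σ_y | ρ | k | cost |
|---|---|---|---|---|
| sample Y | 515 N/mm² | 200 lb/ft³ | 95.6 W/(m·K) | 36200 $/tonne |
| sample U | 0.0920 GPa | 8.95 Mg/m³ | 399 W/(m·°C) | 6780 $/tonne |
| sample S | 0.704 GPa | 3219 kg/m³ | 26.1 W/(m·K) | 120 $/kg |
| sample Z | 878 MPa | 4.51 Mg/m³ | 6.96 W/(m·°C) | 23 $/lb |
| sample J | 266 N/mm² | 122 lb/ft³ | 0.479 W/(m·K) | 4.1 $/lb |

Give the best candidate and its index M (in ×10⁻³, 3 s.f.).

sample Y, M = 7.08×10⁻³

Screen on constraints: k ≥ 60.8 W/(m·K); cost ≤ 43 $/kg. Survivors: sample Y, sample U.
Normalizing units and computing the index:
  sample Y: σ_y = 515.0 MPa, ρ = 3204 kg/m³
  sample U: σ_y = 92.00 MPa, ρ = 8950 kg/m³
  sample Y: M = 7.08×10⁻³
  sample U: M = 1.07×10⁻³
Sample Y has the largest M.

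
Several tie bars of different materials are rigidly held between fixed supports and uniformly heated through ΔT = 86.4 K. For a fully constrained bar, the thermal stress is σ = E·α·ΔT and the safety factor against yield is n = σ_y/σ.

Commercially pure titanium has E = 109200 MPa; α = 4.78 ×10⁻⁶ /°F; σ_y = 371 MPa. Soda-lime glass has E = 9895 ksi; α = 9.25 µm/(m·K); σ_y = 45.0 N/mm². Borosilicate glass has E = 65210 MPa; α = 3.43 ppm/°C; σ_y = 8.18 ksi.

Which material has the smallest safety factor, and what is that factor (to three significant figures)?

soda-lime glass, n = 0.825

With everything in SI (GPa, ×10⁻⁶/K, MPa):
  commercially pure titanium: E = 109.2, α = 8.60, σ_y = 371.0 → σ = 81.2 MPa, n = 4.57
  soda-lime glass: E = 68.22, α = 9.25, σ_y = 45.00 → σ = 54.5 MPa, n = 0.825
  borosilicate glass: E = 65.21, α = 3.43, σ_y = 56.40 → σ = 19.3 MPa, n = 2.92
Smallest n: soda-lime glass with n = 0.825.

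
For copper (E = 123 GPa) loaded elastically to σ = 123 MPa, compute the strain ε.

1.00×10⁻³

ε = σ/E = 123 / 123000 = 1.00×10⁻³.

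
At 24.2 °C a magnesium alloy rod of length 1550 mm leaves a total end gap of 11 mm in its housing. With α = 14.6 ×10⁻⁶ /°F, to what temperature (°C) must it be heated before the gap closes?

α = 14.6×10⁻⁶/°F × 9/5 = 26.3×10⁻⁶/K.
α·L₀·ΔT = 11.0 mm ⇒ ΔT = 11.0 / (26.3×10⁻⁶ × 1550.0) = 270.0 K.
T = 24.2 + 270.0 = 294.2 °C.

294 °C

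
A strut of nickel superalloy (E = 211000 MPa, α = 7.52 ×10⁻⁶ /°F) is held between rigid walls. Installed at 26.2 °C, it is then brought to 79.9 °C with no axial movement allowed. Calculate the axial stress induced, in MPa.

153 MPa

E = 211000 MPa = 211.0 GPa.
α = 7.52×10⁻⁶/°F × 9/5 = 13.5×10⁻⁶/K.
ΔT = 53.70 K. Constrained thermal stress σ = E·α·ΔT = 211.0×10³ MPa × 13.5×10⁻⁶ × 53.70 = 153 MPa (compressive).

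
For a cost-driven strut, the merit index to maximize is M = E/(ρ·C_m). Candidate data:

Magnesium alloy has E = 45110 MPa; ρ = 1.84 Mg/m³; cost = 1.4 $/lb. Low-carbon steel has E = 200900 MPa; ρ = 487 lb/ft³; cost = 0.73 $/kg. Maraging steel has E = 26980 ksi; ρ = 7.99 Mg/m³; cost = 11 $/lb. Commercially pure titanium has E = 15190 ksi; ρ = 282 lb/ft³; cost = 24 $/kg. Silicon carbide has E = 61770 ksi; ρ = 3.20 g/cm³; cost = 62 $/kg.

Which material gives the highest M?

Putting every candidate on a common basis:
  magnesium alloy: E = 45.11 GPa, ρ = 1840 kg/m³, cost = 3.086 $/kg
  low-carbon steel: E = 200.9 GPa, ρ = 7801 kg/m³, cost = 0.7300 $/kg
  maraging steel: E = 186.0 GPa, ρ = 7990 kg/m³, cost = 24.25 $/kg
  commercially pure titanium: E = 104.7 GPa, ρ = 4517 kg/m³, cost = 24.00 $/kg
  silicon carbide: E = 425.9 GPa, ρ = 3200 kg/m³, cost = 62.00 $/kg
  low-carbon steel: M = 35.3 MN·m per $
  magnesium alloy: M = 7.94 MN·m per $
  silicon carbide: M = 2.15 MN·m per $
  commercially pure titanium: M = 0.966 MN·m per $
  maraging steel: M = 0.960 MN·m per $
Highest index: low-carbon steel.

low-carbon steel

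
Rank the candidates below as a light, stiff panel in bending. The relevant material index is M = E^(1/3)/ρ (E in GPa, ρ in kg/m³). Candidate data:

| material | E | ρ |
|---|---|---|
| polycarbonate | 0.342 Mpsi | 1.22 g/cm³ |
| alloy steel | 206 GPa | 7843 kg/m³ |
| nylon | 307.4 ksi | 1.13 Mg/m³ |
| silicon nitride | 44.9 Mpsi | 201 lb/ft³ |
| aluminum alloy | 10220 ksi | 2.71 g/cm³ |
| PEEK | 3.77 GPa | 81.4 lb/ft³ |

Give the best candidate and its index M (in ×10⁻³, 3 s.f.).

Normalizing units and computing the index:
  polycarbonate: E = 2.358 GPa, ρ = 1220 kg/m³
  alloy steel: E = 206.0 GPa, ρ = 7843 kg/m³
  nylon: E = 2.119 GPa, ρ = 1130 kg/m³
  silicon nitride: E = 309.6 GPa, ρ = 3220 kg/m³
  aluminum alloy: E = 70.46 GPa, ρ = 2710 kg/m³
  PEEK: E = 3.770 GPa, ρ = 1304 kg/m³
  silicon nitride: M = 2.10×10⁻³
  aluminum alloy: M = 1.52×10⁻³
  PEEK: M = 1.19×10⁻³
  nylon: M = 1.14×10⁻³
  polycarbonate: M = 1.09×10⁻³
  alloy steel: M = 0.753×10⁻³
Silicon nitride has the largest M.

silicon nitride, M = 2.10×10⁻³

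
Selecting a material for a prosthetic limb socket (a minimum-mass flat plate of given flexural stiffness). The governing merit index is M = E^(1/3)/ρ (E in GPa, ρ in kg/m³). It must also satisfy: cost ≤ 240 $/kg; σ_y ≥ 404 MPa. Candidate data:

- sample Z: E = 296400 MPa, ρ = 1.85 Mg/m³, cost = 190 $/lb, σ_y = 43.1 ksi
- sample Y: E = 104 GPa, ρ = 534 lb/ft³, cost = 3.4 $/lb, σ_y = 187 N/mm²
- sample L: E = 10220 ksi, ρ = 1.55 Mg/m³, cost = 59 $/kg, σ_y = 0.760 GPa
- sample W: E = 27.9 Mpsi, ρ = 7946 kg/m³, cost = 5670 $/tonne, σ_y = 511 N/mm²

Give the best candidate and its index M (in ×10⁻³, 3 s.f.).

sample L, M = 2.66×10⁻³

Screen on constraints: cost ≤ 240 $/kg; σ_y ≥ 404 MPa. Survivors: sample L, sample W.
Putting every candidate on a common basis:
  sample L: E = 70.46 GPa, ρ = 1550 kg/m³
  sample W: E = 192.4 GPa, ρ = 7946 kg/m³
  sample L: M = 2.66×10⁻³
  sample W: M = 0.726×10⁻³
The maximum is for sample L.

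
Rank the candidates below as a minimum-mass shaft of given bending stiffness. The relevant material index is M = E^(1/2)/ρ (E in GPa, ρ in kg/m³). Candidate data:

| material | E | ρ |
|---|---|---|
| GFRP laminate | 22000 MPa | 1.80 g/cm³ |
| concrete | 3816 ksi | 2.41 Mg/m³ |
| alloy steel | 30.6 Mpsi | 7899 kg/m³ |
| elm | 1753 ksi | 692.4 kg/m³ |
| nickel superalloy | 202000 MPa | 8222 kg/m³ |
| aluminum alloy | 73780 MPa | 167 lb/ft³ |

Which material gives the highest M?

Putting every candidate on a common basis:
  GFRP laminate: E = 22.00 GPa, ρ = 1800 kg/m³
  concrete: E = 26.31 GPa, ρ = 2410 kg/m³
  alloy steel: E = 211.0 GPa, ρ = 7899 kg/m³
  elm: E = 12.09 GPa, ρ = 692.4 kg/m³
  nickel superalloy: E = 202.0 GPa, ρ = 8222 kg/m³
  aluminum alloy: E = 73.78 GPa, ρ = 2675 kg/m³
  elm: M = 5.02×10⁻³
  aluminum alloy: M = 3.21×10⁻³
  GFRP laminate: M = 2.61×10⁻³
  concrete: M = 2.13×10⁻³
  alloy steel: M = 1.84×10⁻³
  nickel superalloy: M = 1.73×10⁻³
The maximum is for elm.

elm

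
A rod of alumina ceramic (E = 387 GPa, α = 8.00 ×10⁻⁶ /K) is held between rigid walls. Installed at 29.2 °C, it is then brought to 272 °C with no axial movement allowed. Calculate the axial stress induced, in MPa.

752 MPa

ΔT = 242.8 K. Constrained thermal stress σ = E·α·ΔT = 387.0×10³ MPa × 8.00×10⁻⁶ × 242.8 = 752 MPa (compressive).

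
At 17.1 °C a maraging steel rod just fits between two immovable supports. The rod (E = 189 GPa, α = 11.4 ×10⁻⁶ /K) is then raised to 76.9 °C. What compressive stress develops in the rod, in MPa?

ΔT = 59.80 K. Constrained thermal stress σ = E·α·ΔT = 189.0×10³ MPa × 11.4×10⁻⁶ × 59.80 = 129 MPa (compressive).

129 MPa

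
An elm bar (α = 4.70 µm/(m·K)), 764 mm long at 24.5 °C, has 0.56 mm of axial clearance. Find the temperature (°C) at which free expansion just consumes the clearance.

180 °C

α·L₀·ΔT = 0.56 mm ⇒ ΔT = 0.56 / (4.70×10⁻⁶ × 764.0) = 156.0 K.
T = 24.5 + 156.0 = 180.5 °C.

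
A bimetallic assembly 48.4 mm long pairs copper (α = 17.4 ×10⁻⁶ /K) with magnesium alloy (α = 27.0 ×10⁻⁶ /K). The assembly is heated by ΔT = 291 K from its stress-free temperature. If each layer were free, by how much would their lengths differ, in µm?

Δα = |17.4 − 27.0|×10⁻⁶/K = 9.60×10⁻⁶/K.
ΔL_mismatch = Δα·L·ΔT = 9.60×10⁻⁶ × 48.4 mm × 291.0 K = 135 µm.

135 µm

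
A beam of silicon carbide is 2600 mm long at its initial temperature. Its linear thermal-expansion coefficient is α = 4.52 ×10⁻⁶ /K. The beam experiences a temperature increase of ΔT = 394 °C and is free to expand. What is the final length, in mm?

2604.6 mm

ΔL = α·L₀·ΔT = 4.52×10⁻⁶ × 2600 mm × 394.0 K = 4.63 mm.
L = L₀ + ΔL = 2600 + 4.63 = 2604.6 mm.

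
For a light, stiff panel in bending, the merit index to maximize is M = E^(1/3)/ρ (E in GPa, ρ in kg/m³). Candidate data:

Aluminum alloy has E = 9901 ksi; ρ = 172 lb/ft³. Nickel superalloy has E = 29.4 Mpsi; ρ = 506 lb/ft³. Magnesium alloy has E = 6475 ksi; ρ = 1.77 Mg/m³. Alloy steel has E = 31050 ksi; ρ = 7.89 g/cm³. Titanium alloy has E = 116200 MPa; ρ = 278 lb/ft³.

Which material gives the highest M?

Normalizing units and computing the index:
  aluminum alloy: E = 68.27 GPa, ρ = 2755 kg/m³
  nickel superalloy: E = 202.7 GPa, ρ = 8105 kg/m³
  magnesium alloy: E = 44.64 GPa, ρ = 1770 kg/m³
  alloy steel: E = 214.1 GPa, ρ = 7890 kg/m³
  titanium alloy: E = 116.2 GPa, ρ = 4453 kg/m³
  magnesium alloy: M = 2.00×10⁻³
  aluminum alloy: M = 1.48×10⁻³
  titanium alloy: M = 1.10×10⁻³
  alloy steel: M = 0.758×10⁻³
  nickel superalloy: M = 0.725×10⁻³
Magnesium alloy has the largest M.

magnesium alloy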